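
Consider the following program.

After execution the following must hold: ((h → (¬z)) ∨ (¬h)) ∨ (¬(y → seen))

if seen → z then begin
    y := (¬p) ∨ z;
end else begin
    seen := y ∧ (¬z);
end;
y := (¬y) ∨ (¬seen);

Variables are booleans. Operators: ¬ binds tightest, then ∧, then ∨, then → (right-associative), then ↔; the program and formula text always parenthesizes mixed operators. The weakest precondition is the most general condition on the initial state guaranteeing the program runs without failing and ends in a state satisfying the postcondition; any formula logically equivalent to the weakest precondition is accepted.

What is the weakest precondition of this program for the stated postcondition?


Working backward. After the program, the postcondition ((h → (¬z)) ∨ (¬h)) ∨ (¬(y → seen)) must hold; in canonical form it is (h → (¬z)) ∨ (¬h) ∨ (¬(y → seen)).
Before y := (¬y) ∨ (¬seen): (h → (¬z)) ∨ (¬h) ∨ (¬(((¬y) ∨ (¬seen)) → seen))
Then branch requires (h → (¬z)) ∨ (¬h) ∨ (¬(((¬((¬p) ∨ z)) ∨ (¬seen)) → seen)); else branch requires (h → (¬z)) ∨ (¬h) ∨ (¬(((¬y) ∨ (¬(y ∧ (¬z)))) → (y ∧ (¬z)))).
Before the if: ((seen → z) → ((h → (¬z)) ∨ (¬h) ∨ (¬(((¬((¬p) ∨ z)) ∨ (¬seen)) → seen)))) ∧ ((¬(seen → z)) → ((h → (¬z)) ∨ (¬h) ∨ (¬(((¬y) ∨ (¬(y ∧ (¬z)))) → (y ∧ (¬z))))))
Answer: WP = ((seen → z) → ((h → (¬z)) ∨ (¬h) ∨ (¬(((¬((¬p) ∨ z)) ∨ (¬seen)) → seen)))) ∧ ((¬(seen → z)) → ((h → (¬z)) ∨ (¬h) ∨ (¬(((¬y) ∨ (¬(y ∧ (¬z)))) → (y ∧ (¬z))))))


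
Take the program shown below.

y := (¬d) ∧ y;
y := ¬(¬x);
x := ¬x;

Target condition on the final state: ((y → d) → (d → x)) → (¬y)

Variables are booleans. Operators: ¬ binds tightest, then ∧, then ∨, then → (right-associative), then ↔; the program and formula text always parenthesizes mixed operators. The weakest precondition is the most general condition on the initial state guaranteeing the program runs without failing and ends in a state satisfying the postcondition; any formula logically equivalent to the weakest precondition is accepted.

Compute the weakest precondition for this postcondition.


Working backward. After the program, ((y → d) → (d → x)) → (¬y) must hold.
Before x := ¬x: ((y → d) → (d → (¬x))) → (¬y)
Before y := ¬(¬x): ((x → d) → (d → (¬x))) → (¬x)
Before y := (¬d) ∧ y: ((x → d) → (d → (¬x))) → (¬x)
Answer: WP = ((x → d) → (d → (¬x))) → (¬x)


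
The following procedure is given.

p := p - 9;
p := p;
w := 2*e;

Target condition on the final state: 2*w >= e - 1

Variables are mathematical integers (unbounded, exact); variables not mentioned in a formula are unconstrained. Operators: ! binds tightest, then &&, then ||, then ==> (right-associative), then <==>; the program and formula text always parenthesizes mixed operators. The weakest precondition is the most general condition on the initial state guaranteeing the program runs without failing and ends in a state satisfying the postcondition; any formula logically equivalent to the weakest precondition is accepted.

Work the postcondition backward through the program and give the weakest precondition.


Working backward. After the program, 2*w >= e - 1 must hold.
Before w := 2*e: 3*e >= -1
Before p := p: 3*e >= -1
Before p := p - 9: 3*e >= -1
Answer: WP = 3*e >= -1


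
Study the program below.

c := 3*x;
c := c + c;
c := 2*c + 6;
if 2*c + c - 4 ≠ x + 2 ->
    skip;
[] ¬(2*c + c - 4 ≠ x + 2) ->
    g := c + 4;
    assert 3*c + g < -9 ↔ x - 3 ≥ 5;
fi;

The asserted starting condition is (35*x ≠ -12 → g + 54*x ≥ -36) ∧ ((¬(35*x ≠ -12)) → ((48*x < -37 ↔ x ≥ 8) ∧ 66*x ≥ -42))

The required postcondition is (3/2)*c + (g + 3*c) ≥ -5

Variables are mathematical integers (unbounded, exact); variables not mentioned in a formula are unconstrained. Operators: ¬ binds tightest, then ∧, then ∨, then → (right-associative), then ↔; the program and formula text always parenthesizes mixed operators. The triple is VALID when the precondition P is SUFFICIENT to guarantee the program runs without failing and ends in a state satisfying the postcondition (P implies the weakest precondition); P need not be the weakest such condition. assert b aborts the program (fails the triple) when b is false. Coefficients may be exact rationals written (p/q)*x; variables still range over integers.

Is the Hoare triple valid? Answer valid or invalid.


Working backward. After the program, the postcondition (3/2)*c + (g + 3*c) ≥ -5 must hold; in canonical form it is (9/2)*c + g ≥ -5.
Then branch requires (9/2)*c + g ≥ -5; else branch requires (4*c < -13 ↔ x ≥ 8) ∧ (11/2)*c ≥ -9.
Before the if: (3*c ≠ x + 6 → (9/2)*c + g ≥ -5) ∧ ((¬(3*c ≠ x + 6)) → ((4*c < -13 ↔ x ≥ 8) ∧ (11/2)*c ≥ -9))
Before c := 2*c + 6: (6*c ≠ x - 12 → 9*c + g ≥ -32) ∧ ((¬(6*c ≠ x - 12)) → ((8*c < -37 ↔ x ≥ 8) ∧ 11*c ≥ -42))
Before c := c + c: (12*c ≠ x - 12 → 18*c + g ≥ -32) ∧ ((¬(12*c ≠ x - 12)) → ((16*c < -37 ↔ x ≥ 8) ∧ 22*c ≥ -42))
Before c := 3*x: (35*x ≠ -12 → g + 54*x ≥ -32) ∧ ((¬(35*x ≠ -12)) → ((48*x < -37 ↔ x ≥ 8) ∧ 66*x ≥ -42))
The weakest precondition is (35*x ≠ -12 → g + 54*x ≥ -32) ∧ ((¬(35*x ≠ -12)) → ((48*x < -37 ↔ x ≥ 8) ∧ 66*x ≥ -42)).
Check whether (35*x ≠ -12 → g + 54*x ≥ -36) ∧ ((¬(35*x ≠ -12)) → ((48*x < -37 ↔ x ≥ 8) ∧ 66*x ≥ -42)) implies it.
Countermodel: at the initial state g = -36, x = 0, the precondition holds but the weakest precondition fails.
Answer: invalid


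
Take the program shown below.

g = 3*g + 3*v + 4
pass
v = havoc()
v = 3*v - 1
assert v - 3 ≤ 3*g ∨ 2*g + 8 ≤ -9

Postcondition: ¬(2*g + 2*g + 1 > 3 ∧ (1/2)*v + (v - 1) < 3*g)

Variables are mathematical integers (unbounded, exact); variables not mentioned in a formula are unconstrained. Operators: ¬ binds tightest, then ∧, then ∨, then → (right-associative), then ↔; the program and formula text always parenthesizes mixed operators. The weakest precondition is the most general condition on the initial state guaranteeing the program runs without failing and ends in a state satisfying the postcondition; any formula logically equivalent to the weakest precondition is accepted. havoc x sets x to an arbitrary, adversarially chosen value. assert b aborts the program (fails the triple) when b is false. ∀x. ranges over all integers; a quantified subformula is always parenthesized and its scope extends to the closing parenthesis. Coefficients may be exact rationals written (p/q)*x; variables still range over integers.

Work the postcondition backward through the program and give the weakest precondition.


Working backward. After the program, the postcondition ¬(2*g + 2*g + 1 > 3 ∧ (1/2)*v + (v - 1) < 3*g) must hold; in canonical form it is ¬(4*g > 2 ∧ (3/2)*v < 3*g + 1).
Before assert v - 3 ≤ 3*g ∨ 2*g + 8 ≤ -9: (v ≤ 3*g + 3 ∨ 2*g ≤ -17) ∧ (¬(4*g > 2 ∧ (3/2)*v < 3*g + 1))
Before v := 3*v - 1: (3*v ≤ 3*g + 4 ∨ 2*g ≤ -17) ∧ (¬(4*g > 2 ∧ (9/2)*v < 3*g + 5/2))
Before havoc v: ∀v_1. ((3*v_1 ≤ 3*g + 4 ∨ 2*g ≤ -17) ∧ (¬(4*g > 2 ∧ (9/2)*v_1 < 3*g + 5/2)))
Before skip: ∀v_1. ((3*v_1 ≤ 3*g + 4 ∨ 2*g ≤ -17) ∧ (¬(4*g > 2 ∧ (9/2)*v_1 < 3*g + 5/2)))
Before g := 3*g + 3*v + 4: ∀v_1. ((3*v_1 ≤ 9*g + 9*v + 16 ∨ 6*g + 6*v ≤ -25) ∧ (¬(12*g + 12*v > -14 ∧ (9/2)*v_1 < 9*g + 9*v + 29/2)))
Answer: WP = ∀v_1. ((3*v_1 ≤ 9*g + 9*v + 16 ∨ 6*g + 6*v ≤ -25) ∧ (¬(12*g + 12*v > -14 ∧ (9/2)*v_1 < 9*g + 9*v + 29/2)))


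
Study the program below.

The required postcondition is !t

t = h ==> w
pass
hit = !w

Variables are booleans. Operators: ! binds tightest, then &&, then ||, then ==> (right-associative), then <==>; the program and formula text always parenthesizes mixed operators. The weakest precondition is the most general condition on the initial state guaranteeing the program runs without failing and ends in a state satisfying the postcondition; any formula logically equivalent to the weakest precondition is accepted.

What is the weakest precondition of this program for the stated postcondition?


Working backward. After the program, !t must hold.
Before hit := !w: !t
Before skip: !t
Before t := h ==> w: !(h ==> w)
Answer: WP = !(h ==> w)


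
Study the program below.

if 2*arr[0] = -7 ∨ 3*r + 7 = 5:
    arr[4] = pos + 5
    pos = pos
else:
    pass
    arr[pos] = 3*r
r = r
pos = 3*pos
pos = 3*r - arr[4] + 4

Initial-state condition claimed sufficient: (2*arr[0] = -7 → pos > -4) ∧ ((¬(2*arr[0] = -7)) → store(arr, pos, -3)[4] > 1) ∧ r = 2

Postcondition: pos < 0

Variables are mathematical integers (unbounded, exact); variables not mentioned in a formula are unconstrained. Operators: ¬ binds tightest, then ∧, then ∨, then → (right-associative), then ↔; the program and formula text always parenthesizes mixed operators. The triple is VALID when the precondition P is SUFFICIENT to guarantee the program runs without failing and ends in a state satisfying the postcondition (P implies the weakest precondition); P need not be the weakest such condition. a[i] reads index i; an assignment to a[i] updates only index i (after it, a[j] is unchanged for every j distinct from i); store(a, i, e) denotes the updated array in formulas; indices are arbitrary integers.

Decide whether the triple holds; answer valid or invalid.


Working backward. After the program, pos < 0 must hold.
Before pos := 3*r - arr[4] + 4: 3*r < arr[4] - 4
Before pos := 3*pos: 3*r < arr[4] - 4
Before r := r: 3*r < arr[4] - 4
Then branch requires 3*r < pos + 1; else branch requires 3*r < store(arr, pos, 3*r)[4] - 4.
Before the if: ((2*arr[0] = -7 ∨ 3*r = -2) → 3*r < pos + 1) ∧ ((¬(2*arr[0] = -7 ∨ 3*r = -2)) → 3*r < store(arr, pos, 3*r)[4] - 4)
The weakest precondition is ((2*arr[0] = -7 ∨ 3*r = -2) → 3*r < pos + 1) ∧ ((¬(2*arr[0] = -7 ∨ 3*r = -2)) → 3*r < store(arr, pos, 3*r)[4] - 4).
Check whether (2*arr[0] = -7 → pos > -4) ∧ ((¬(2*arr[0] = -7)) → store(arr, pos, -3)[4] > 1) ∧ r = 2 implies it.
Countermodel: at the initial state arr = {[0] = 3, [4] = 2, [5] = 3, elsewhere 3}, pos = 5, r = 2, the precondition holds but the weakest precondition fails.
Answer: invalid


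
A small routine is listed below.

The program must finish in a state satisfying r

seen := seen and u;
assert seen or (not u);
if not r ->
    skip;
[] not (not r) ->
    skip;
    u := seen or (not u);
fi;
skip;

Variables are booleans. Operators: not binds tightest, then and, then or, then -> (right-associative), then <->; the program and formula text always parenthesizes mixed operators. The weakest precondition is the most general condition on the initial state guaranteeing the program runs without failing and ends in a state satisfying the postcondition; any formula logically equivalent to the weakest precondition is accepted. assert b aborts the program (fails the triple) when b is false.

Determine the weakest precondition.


Working backward. After the program, r must hold.
Before skip: r
Then branch requires r; else branch requires r.
Before the if: (not r) -> r
Before assert seen or (not u): (seen or (not u)) and ((not r) -> r)
Before seen := seen and u: ((seen and u) or (not u)) and ((not r) -> r)
Answer: WP = ((seen and u) or (not u)) and ((not r) -> r)


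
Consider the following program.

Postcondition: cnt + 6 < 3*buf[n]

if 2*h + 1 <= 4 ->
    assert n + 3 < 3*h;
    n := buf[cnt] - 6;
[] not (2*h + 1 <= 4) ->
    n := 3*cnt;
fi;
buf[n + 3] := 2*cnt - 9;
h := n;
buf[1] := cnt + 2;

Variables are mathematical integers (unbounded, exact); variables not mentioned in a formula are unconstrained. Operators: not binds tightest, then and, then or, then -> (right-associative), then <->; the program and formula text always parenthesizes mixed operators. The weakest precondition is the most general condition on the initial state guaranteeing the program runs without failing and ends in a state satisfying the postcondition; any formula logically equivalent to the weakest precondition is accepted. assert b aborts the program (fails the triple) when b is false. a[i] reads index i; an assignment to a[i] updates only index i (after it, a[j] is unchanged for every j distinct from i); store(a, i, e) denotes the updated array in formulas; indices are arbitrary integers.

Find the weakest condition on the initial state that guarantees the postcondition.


Working backward. After the program, the postcondition cnt + 6 < 3*buf[n] must hold; in canonical form it is cnt < 3*buf[n] - 6.
Before buf[1] := cnt + 2: cnt < 3*store(buf, 1, cnt + 2)[n] - 6
Before h := n: cnt < 3*store(buf, 1, cnt + 2)[n] - 6
Before buf[n + 3] := 2*cnt - 9: cnt < 3*store(store(buf, n + 3, 2*cnt - 9), 1, cnt + 2)[n] - 6
Then branch requires n < 3*h - 3 and cnt < 3*store(store(buf, buf[cnt] - 3, 2*cnt - 9), 1, cnt + 2)[buf[cnt] - 6] - 6; else branch requires cnt < 3*store(store(buf, 3*cnt + 3, 2*cnt - 9), 1, cnt + 2)[3*cnt] - 6.
Before the if: (2*h <= 3 -> (n < 3*h - 3 and cnt < 3*store(store(buf, buf[cnt] - 3, 2*cnt - 9), 1, cnt + 2)[buf[cnt] - 6] - 6)) and ((not (2*h <= 3)) -> cnt < 3*store(store(buf, 3*cnt + 3, 2*cnt - 9), 1, cnt + 2)[3*cnt] - 6)
Answer: WP = (2*h <= 3 -> (n < 3*h - 3 and cnt < 3*store(store(buf, buf[cnt] - 3, 2*cnt - 9), 1, cnt + 2)[buf[cnt] - 6] - 6)) and ((not (2*h <= 3)) -> cnt < 3*store(store(buf, 3*cnt + 3, 2*cnt - 9), 1, cnt + 2)[3*cnt] - 6)


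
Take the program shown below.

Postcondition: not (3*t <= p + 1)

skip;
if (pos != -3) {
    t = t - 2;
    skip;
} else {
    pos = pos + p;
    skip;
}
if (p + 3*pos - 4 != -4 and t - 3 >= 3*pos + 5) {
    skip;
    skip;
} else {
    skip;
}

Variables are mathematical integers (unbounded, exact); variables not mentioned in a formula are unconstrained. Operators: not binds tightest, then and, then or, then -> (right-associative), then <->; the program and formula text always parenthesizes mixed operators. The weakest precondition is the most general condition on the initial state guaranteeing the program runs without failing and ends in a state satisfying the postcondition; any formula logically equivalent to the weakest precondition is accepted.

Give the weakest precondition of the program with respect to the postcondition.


Working backward. After the program, not (3*t <= p + 1) must hold.
Then branch requires not (3*t <= p + 1); else branch requires not (3*t <= p + 1).
Before the if: ((p + 3*pos != 0 and t >= 3*pos + 8) -> (not (3*t <= p + 1))) and ((not (p + 3*pos != 0 and t >= 3*pos + 8)) -> (not (3*t <= p + 1)))
Then branch requires ((p + 3*pos != 0 and t >= 3*pos + 10) -> (not (3*t <= p + 7))) and ((not (p + 3*pos != 0 and t >= 3*pos + 10)) -> (not (3*t <= p + 7))); else branch requires ((4*p + 3*pos != 0 and t >= 3*p + 3*pos + 8) -> (not (3*t <= p + 1))) and ((not (4*p + 3*pos != 0 and t >= 3*p + 3*pos + 8)) -> (not (3*t <= p + 1))).
Before the if: (pos != -3 -> (((p + 3*pos != 0 and t >= 3*pos + 10) -> (not (3*t <= p + 7))) and ((not (p + 3*pos != 0 and t >= 3*pos + 10)) -> (not (3*t <= p + 7))))) and ((not (pos != -3)) -> (((4*p + 3*pos != 0 and t >= 3*p + 3*pos + 8) -> (not (3*t <= p + 1))) and ((not (4*p + 3*pos != 0 and t >= 3*p + 3*pos + 8)) -> (not (3*t <= p + 1)))))
Before skip: (pos != -3 -> (((p + 3*pos != 0 and t >= 3*pos + 10) -> (not (3*t <= p + 7))) and ((not (p + 3*pos != 0 and t >= 3*pos + 10)) -> (not (3*t <= p + 7))))) and ((not (pos != -3)) -> (((4*p + 3*pos != 0 and t >= 3*p + 3*pos + 8) -> (not (3*t <= p + 1))) and ((not (4*p + 3*pos != 0 and t >= 3*p + 3*pos + 8)) -> (not (3*t <= p + 1)))))
Answer: WP = (pos != -3 -> (((p + 3*pos != 0 and t >= 3*pos + 10) -> (not (3*t <= p + 7))) and ((not (p + 3*pos != 0 and t >= 3*pos + 10)) -> (not (3*t <= p + 7))))) and ((not (pos != -3)) -> (((4*p + 3*pos != 0 and t >= 3*p + 3*pos + 8) -> (not (3*t <= p + 1))) and ((not (4*p + 3*pos != 0 and t >= 3*p + 3*pos + 8)) -> (not (3*t <= p + 1)))))


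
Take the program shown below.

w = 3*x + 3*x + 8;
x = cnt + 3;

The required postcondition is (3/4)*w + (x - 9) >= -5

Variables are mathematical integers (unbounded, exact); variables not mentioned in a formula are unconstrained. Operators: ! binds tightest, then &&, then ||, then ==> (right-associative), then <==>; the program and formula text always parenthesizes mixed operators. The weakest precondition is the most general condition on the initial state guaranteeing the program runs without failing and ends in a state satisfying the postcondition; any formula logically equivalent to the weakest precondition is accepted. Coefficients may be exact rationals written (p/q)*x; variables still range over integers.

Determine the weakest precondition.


Working backward. After the program, the postcondition (3/4)*w + (x - 9) >= -5 must hold; in canonical form it is (3/4)*w + x >= 4.
Before x := cnt + 3: cnt + (3/4)*w >= 1
Before w := 3*x + 3*x + 8: cnt + (9/2)*x >= -5
Answer: WP = cnt + (9/2)*x >= -5


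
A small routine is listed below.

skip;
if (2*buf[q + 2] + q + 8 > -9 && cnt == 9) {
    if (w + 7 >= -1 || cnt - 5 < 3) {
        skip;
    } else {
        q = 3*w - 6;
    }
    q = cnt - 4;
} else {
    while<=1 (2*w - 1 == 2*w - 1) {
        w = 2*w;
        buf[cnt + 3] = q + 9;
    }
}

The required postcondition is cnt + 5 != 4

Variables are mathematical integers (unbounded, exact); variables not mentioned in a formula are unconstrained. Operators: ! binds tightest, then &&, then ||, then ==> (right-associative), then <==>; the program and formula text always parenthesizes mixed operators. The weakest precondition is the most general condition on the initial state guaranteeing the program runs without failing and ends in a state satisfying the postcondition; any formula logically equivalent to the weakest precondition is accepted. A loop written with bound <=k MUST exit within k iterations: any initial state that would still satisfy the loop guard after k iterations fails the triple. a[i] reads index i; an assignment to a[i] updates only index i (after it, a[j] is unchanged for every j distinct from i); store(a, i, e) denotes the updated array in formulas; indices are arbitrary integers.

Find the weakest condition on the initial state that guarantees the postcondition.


Working backward. After the program, the postcondition cnt + 5 != 4 must hold; in canonical form it is cnt != -1.
Then branch requires ((w >= -8 || cnt < 8) ==> cnt != -1) && ((!(w >= -8 || cnt < 8)) ==> cnt != -1); else branch requires false.
Before the if: ((2*buf[q + 2] + q > -17 && cnt == 9) ==> (((w >= -8 || cnt < 8) ==> cnt != -1) && ((!(w >= -8 || cnt < 8)) ==> cnt != -1))) && 2*buf[q + 2] + q > -17 && cnt == 9
Before skip: ((2*buf[q + 2] + q > -17 && cnt == 9) ==> (((w >= -8 || cnt < 8) ==> cnt != -1) && ((!(w >= -8 || cnt < 8)) ==> cnt != -1))) && 2*buf[q + 2] + q > -17 && cnt == 9
Answer: WP = ((2*buf[q + 2] + q > -17 && cnt == 9) ==> (((w >= -8 || cnt < 8) ==> cnt != -1) && ((!(w >= -8 || cnt < 8)) ==> cnt != -1))) && 2*buf[q + 2] + q > -17 && cnt == 9


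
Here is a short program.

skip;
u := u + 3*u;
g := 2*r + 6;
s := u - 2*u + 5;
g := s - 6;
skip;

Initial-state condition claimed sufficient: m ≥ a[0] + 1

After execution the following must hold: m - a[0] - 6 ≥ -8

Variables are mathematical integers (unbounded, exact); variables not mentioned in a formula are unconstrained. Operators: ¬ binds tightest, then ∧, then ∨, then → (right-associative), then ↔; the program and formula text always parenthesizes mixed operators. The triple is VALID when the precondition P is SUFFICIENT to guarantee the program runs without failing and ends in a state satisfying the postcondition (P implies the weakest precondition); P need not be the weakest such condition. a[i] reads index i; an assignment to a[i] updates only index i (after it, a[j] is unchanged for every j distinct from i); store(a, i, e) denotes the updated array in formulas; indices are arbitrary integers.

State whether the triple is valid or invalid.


Working backward. After the program, the postcondition m - a[0] - 6 ≥ -8 must hold; in canonical form it is m ≥ a[0] - 2.
Before skip: m ≥ a[0] - 2
Before g := s - 6: m ≥ a[0] - 2
Before s := u - 2*u + 5: m ≥ a[0] - 2
Before g := 2*r + 6: m ≥ a[0] - 2
Before u := u + 3*u: m ≥ a[0] - 2
Before skip: m ≥ a[0] - 2
The weakest precondition is m ≥ a[0] - 2.
Check whether m ≥ a[0] + 1 implies it.
Every state satisfying the precondition satisfies the weakest precondition: the implication holds.
Answer: valid


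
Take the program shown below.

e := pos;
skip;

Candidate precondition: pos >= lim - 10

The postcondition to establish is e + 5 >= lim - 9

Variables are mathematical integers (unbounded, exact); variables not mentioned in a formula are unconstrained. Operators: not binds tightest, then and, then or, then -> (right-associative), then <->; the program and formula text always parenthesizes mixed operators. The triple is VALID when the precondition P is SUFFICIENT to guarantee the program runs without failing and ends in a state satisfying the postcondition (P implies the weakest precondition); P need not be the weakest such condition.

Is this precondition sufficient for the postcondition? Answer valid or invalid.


Working backward. After the program, the postcondition e + 5 >= lim - 9 must hold; in canonical form it is e >= lim - 14.
Before skip: e >= lim - 14
Before e := pos: pos >= lim - 14
The weakest precondition is pos >= lim - 14.
Check whether pos >= lim - 10 implies it.
Every state satisfying the precondition satisfies the weakest precondition: the implication holds.
Answer: valid


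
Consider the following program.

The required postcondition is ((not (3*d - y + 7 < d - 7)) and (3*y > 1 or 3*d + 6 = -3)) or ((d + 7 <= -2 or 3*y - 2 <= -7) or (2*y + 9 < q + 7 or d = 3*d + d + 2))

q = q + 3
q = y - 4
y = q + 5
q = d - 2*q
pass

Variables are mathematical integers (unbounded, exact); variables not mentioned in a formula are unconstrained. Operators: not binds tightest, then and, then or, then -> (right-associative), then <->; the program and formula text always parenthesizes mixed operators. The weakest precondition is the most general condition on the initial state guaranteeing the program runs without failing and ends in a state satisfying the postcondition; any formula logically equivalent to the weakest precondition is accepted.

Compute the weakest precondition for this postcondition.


Working backward. After the program, the postcondition ((not (3*d - y + 7 < d - 7)) and (3*y > 1 or 3*d + 6 = -3)) or ((d + 7 <= -2 or 3*y - 2 <= -7) or (2*y + 9 < q + 7 or d = 3*d + d + 2)) must hold; in canonical form it is ((not (2*d < y - 14)) and (3*y > 1 or 3*d = -9)) or d <= -9 or 3*y <= -5 or 2*y < q - 2 or 3*d = -2.
Before skip: ((not (2*d < y - 14)) and (3*y > 1 or 3*d = -9)) or d <= -9 or 3*y <= -5 or 2*y < q - 2 or 3*d = -2
Before q := d - 2*q: ((not (2*d < y - 14)) and (3*y > 1 or 3*d = -9)) or d <= -9 or 3*y <= -5 or 2*q + 2*y < d - 2 or 3*d = -2
Before y := q + 5: ((not (2*d < q - 9)) and (3*q > -14 or 3*d = -9)) or d <= -9 or 3*q <= -20 or 4*q < d - 12 or 3*d = -2
Before q := y - 4: ((not (2*d < y - 13)) and (3*y > -2 or 3*d = -9)) or d <= -9 or 3*y <= -8 or 4*y < d + 4 or 3*d = -2
Before q := q + 3: ((not (2*d < y - 13)) and (3*y > -2 or 3*d = -9)) or d <= -9 or 3*y <= -8 or 4*y < d + 4 or 3*d = -2
Answer: WP = ((not (2*d < y - 13)) and (3*y > -2 or 3*d = -9)) or d <= -9 or 3*y <= -8 or 4*y < d + 4 or 3*d = -2


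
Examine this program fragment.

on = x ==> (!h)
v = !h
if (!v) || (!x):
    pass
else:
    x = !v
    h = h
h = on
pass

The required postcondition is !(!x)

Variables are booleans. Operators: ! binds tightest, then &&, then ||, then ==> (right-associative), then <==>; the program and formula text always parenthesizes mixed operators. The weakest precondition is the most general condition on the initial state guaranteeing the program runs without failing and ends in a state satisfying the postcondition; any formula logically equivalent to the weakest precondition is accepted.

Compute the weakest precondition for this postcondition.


Working backward. After the program, the postcondition !(!x) must hold; in canonical form it is x.
Before skip: x
Before h := on: x
Then branch requires x; else branch requires !v.
Before the if: (((!v) || (!x)) ==> x) && ((!((!v) || (!x))) ==> (!v))
Before v := !h: ((h || (!x)) ==> x) && ((!(h || (!x))) ==> h)
Before on := x ==> (!h): ((h || (!x)) ==> x) && ((!(h || (!x))) ==> h)
Answer: WP = ((h || (!x)) ==> x) && ((!(h || (!x))) ==> h)


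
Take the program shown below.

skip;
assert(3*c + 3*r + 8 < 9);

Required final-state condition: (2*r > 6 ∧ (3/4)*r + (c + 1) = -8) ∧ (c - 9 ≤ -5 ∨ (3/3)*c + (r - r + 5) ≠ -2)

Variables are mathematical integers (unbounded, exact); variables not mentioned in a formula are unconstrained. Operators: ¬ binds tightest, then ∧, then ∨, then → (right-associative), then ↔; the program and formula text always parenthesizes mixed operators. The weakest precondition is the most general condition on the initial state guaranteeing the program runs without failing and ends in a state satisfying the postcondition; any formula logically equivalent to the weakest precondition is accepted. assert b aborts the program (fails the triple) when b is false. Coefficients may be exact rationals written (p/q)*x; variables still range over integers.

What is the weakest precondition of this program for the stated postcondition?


Working backward. After the program, the postcondition (2*r > 6 ∧ (3/4)*r + (c + 1) = -8) ∧ (c - 9 ≤ -5 ∨ (3/3)*c + (r - r + 5) ≠ -2) must hold; in canonical form it is 2*r > 6 ∧ c + (3/4)*r = -9 ∧ (c ≤ 4 ∨ c ≠ -7).
Before assert 3*c + 3*r + 8 < 9: 3*c + 3*r < 1 ∧ 2*r > 6 ∧ c + (3/4)*r = -9 ∧ (c ≤ 4 ∨ c ≠ -7)
Before skip: 3*c + 3*r < 1 ∧ 2*r > 6 ∧ c + (3/4)*r = -9 ∧ (c ≤ 4 ∨ c ≠ -7)
Answer: WP = 3*c + 3*r < 1 ∧ 2*r > 6 ∧ c + (3/4)*r = -9 ∧ (c ≤ 4 ∨ c ≠ -7)


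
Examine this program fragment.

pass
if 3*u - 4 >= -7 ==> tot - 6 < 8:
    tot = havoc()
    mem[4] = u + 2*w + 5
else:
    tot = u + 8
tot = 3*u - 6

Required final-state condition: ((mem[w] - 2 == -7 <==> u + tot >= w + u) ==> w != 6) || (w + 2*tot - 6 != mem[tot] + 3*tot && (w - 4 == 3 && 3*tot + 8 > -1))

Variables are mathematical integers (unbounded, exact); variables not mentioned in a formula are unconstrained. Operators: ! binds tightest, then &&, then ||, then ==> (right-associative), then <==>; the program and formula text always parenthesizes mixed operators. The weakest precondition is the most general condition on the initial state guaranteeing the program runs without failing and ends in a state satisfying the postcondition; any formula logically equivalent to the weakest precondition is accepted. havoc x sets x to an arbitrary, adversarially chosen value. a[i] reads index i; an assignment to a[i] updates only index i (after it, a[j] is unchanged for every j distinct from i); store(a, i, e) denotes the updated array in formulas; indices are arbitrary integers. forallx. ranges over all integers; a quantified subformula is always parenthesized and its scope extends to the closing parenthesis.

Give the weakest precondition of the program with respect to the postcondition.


Working backward. After the program, the postcondition ((mem[w] - 2 == -7 <==> u + tot >= w + u) ==> w != 6) || (w + 2*tot - 6 != mem[tot] + 3*tot && (w - 4 == 3 && 3*tot + 8 > -1)) must hold; in canonical form it is ((mem[w] == -5 <==> tot >= w) ==> w != 6) || (w != mem[tot] + tot + 6 && w == 7 && 3*tot > -9).
Before tot := 3*u - 6: ((mem[w] == -5 <==> 3*u >= w + 6) ==> w != 6) || (w != mem[3*u - 6] + 3*u && w == 7 && 9*u > 9)
Then branch requires ((store(mem, 4, u + 2*w + 5)[w] == -5 <==> 3*u >= w + 6) ==> w != 6) || (w != store(mem, 4, u + 2*w + 5)[3*u - 6] + 3*u && w == 7 && 9*u > 9); else branch requires ((mem[w] == -5 <==> 3*u >= w + 6) ==> w != 6) || (w != mem[3*u - 6] + 3*u && w == 7 && 9*u > 9).
Before the if: ((3*u >= -3 ==> tot < 14) ==> (((store(mem, 4, u + 2*w + 5)[w] == -5 <==> 3*u >= w + 6) ==> w != 6) || (w != store(mem, 4, u + 2*w + 5)[3*u - 6] + 3*u && w == 7 && 9*u > 9))) && ((!(3*u >= -3 ==> tot < 14)) ==> (((mem[w] == -5 <==> 3*u >= w + 6) ==> w != 6) || (w != mem[3*u - 6] + 3*u && w == 7 && 9*u > 9)))
Before skip: ((3*u >= -3 ==> tot < 14) ==> (((store(mem, 4, u + 2*w + 5)[w] == -5 <==> 3*u >= w + 6) ==> w != 6) || (w != store(mem, 4, u + 2*w + 5)[3*u - 6] + 3*u && w == 7 && 9*u > 9))) && ((!(3*u >= -3 ==> tot < 14)) ==> (((mem[w] == -5 <==> 3*u >= w + 6) ==> w != 6) || (w != mem[3*u - 6] + 3*u && w == 7 && 9*u > 9)))
Answer: WP = ((3*u >= -3 ==> tot < 14) ==> (((store(mem, 4, u + 2*w + 5)[w] == -5 <==> 3*u >= w + 6) ==> w != 6) || (w != store(mem, 4, u + 2*w + 5)[3*u - 6] + 3*u && w == 7 && 9*u > 9))) && ((!(3*u >= -3 ==> tot < 14)) ==> (((mem[w] == -5 <==> 3*u >= w + 6) ==> w != 6) || (w != mem[3*u - 6] + 3*u && w == 7 && 9*u > 9)))


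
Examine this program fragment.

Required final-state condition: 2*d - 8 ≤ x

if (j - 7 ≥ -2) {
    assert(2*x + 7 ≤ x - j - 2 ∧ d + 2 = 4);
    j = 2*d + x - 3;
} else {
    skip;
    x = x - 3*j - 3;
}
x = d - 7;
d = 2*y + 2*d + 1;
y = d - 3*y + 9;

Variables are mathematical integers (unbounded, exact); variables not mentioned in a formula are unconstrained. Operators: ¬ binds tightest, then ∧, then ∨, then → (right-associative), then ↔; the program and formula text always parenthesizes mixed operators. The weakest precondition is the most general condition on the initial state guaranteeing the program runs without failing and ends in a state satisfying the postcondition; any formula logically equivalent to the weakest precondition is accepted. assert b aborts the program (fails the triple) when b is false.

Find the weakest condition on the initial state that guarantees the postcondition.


Working backward. After the program, the postcondition 2*d - 8 ≤ x must hold; in canonical form it is 2*d ≤ x + 8.
Before y := d - 3*y + 9: 2*d ≤ x + 8
Before d := 2*y + 2*d + 1: 4*d + 4*y ≤ x + 6
Before x := d - 7: 3*d + 4*y ≤ -1
Then branch requires j + x ≤ -9 ∧ d = 2 ∧ 3*d + 4*y ≤ -1; else branch requires 3*d + 4*y ≤ -1.
Before the if: (j ≥ 5 → (j + x ≤ -9 ∧ d = 2 ∧ 3*d + 4*y ≤ -1)) ∧ ((¬(j ≥ 5)) → 3*d + 4*y ≤ -1)
Answer: WP = (j ≥ 5 → (j + x ≤ -9 ∧ d = 2 ∧ 3*d + 4*y ≤ -1)) ∧ ((¬(j ≥ 5)) → 3*d + 4*y ≤ -1)


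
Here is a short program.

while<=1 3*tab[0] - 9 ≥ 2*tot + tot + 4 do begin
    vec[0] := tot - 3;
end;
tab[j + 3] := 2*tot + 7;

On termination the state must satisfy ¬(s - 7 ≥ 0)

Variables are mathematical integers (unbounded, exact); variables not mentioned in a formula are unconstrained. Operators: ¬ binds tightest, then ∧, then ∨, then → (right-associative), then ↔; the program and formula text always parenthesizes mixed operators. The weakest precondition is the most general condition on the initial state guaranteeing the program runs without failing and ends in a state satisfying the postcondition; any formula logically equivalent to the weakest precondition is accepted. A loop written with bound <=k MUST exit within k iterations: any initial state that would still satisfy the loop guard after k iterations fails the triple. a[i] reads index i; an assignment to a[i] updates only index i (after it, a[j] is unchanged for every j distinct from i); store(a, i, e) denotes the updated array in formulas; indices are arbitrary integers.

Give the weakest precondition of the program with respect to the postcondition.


Working backward. After the program, the postcondition ¬(s - 7 ≥ 0) must hold; in canonical form it is ¬(s ≥ 7).
Before tab[j + 3] := 2*tot + 7: ¬(s ≥ 7)
Before the loop (bound <=1), unroll the exhaustion recursion (WP_0 = exit-now case; WP_j = one more guarded iteration, up to j = 1):
  WP_0: (¬(3*tab[0] ≥ 3*tot + 13)) ∧ (¬(s ≥ 7))
  WP_1: (3*tab[0] ≥ 3*tot + 13 → ((¬(3*tab[0] ≥ 3*tot + 13)) ∧ (¬(s ≥ 7)))) ∧ ((¬(3*tab[0] ≥ 3*tot + 13)) → (¬(s ≥ 7)))
So before the loop: (3*tab[0] ≥ 3*tot + 13 → ((¬(3*tab[0] ≥ 3*tot + 13)) ∧ (¬(s ≥ 7)))) ∧ ((¬(3*tab[0] ≥ 3*tot + 13)) → (¬(s ≥ 7)))
Answer: WP = (3*tab[0] ≥ 3*tot + 13 → ((¬(3*tab[0] ≥ 3*tot + 13)) ∧ (¬(s ≥ 7)))) ∧ ((¬(3*tab[0] ≥ 3*tot + 13)) → (¬(s ≥ 7)))


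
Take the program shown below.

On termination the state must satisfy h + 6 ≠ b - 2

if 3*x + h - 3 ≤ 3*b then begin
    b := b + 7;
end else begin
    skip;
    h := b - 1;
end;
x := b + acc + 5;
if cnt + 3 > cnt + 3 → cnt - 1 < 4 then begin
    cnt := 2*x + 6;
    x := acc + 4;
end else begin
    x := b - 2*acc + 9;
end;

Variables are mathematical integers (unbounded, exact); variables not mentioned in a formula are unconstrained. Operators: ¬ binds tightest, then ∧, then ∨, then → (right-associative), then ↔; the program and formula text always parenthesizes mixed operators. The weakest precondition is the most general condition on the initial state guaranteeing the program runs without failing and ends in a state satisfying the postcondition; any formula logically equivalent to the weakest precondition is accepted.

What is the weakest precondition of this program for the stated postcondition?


Working backward. After the program, the postcondition h + 6 ≠ b - 2 must hold; in canonical form it is h ≠ b - 8.
Then branch requires h ≠ b - 8; else branch requires h ≠ b - 8.
Before the if: h ≠ b - 8
Before x := b + acc + 5: h ≠ b - 8
Then branch requires h ≠ b - 1; else branch requires true.
Before the if: h + 3*x ≤ 3*b + 3 → h ≠ b - 1
Answer: WP = h + 3*x ≤ 3*b + 3 → h ≠ b - 1


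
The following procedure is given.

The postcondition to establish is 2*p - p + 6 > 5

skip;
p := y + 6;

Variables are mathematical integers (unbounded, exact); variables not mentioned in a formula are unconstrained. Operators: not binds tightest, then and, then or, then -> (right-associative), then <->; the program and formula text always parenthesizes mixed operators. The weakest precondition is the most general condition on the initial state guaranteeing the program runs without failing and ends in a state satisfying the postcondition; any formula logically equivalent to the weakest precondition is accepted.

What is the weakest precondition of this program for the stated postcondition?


Working backward. After the program, the postcondition 2*p - p + 6 > 5 must hold; in canonical form it is p > -1.
Before p := y + 6: y > -7
Before skip: y > -7
Answer: WP = y > -7


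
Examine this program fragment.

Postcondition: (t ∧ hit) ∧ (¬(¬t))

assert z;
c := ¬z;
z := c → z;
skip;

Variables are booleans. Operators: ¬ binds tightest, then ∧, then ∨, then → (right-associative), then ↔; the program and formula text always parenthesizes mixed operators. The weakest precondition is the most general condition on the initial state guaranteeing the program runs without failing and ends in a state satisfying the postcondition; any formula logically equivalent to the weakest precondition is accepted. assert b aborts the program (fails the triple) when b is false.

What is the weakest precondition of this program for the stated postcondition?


Working backward. After the program, the postcondition (t ∧ hit) ∧ (¬(¬t)) must hold; in canonical form it is t ∧ hit.
Before skip: t ∧ hit
Before z := c → z: t ∧ hit
Before c := ¬z: t ∧ hit
Before assert z: z ∧ t ∧ hit
Answer: WP = z ∧ t ∧ hit


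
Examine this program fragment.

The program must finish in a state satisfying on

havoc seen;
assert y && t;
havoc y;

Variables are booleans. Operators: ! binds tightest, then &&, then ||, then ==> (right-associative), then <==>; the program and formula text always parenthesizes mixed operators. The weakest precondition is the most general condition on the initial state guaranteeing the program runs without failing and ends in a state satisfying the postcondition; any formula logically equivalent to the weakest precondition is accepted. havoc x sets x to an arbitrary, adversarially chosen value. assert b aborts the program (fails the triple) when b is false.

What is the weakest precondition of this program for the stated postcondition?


Working backward. After the program, on must hold.
Before havoc y: on
Before assert y && t: y && t && on
Before havoc seen: y && t && on
Answer: WP = y && t && on


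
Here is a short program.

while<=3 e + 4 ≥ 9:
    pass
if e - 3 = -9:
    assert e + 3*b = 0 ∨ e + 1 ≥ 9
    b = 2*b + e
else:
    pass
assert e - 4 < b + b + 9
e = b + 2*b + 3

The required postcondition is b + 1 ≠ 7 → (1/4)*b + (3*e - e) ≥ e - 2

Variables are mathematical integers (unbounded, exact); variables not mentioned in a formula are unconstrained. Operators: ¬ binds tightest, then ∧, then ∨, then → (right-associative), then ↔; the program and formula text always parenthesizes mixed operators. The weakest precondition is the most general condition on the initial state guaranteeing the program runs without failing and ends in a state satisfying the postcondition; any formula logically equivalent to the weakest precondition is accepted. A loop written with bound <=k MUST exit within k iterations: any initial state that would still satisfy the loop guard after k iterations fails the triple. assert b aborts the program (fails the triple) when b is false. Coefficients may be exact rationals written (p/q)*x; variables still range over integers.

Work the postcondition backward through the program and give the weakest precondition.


Working backward. After the program, the postcondition b + 1 ≠ 7 → (1/4)*b + (3*e - e) ≥ e - 2 must hold; in canonical form it is b ≠ 6 → (1/4)*b + e ≥ -2.
Before e := b + 2*b + 3: b ≠ 6 → (13/4)*b ≥ -5
Before assert e - 4 < b + b + 9: e < 2*b + 13 ∧ (b ≠ 6 → (13/4)*b ≥ -5)
Then branch requires (3*b + e = 0 ∨ e ≥ 8) ∧ 4*b + e > -13 ∧ (2*b + e ≠ 6 → (13/2)*b + (13/4)*e ≥ -5); else branch requires e < 2*b + 13 ∧ (b ≠ 6 → (13/4)*b ≥ -5).
Before the if: (e = -6 → ((3*b + e = 0 ∨ e ≥ 8) ∧ 4*b + e > -13 ∧ (2*b + e ≠ 6 → (13/2)*b + (13/4)*e ≥ -5))) ∧ ((¬(e = -6)) → (e < 2*b + 13 ∧ (b ≠ 6 → (13/4)*b ≥ -5)))
Before the loop (bound <=3), unroll the exhaustion recursion (WP_0 = exit-now case; WP_j = one more guarded iteration, up to j = 3):
  WP_0: (¬(e ≥ 5)) ∧ (e = -6 → ((3*b + e = 0 ∨ e ≥ 8) ∧ 4*b + e > -13 ∧ (2*b + e ≠ 6 → (13/2)*b + (13/4)*e ≥ -5))) ∧ ((¬(e = -6)) → (e < 2*b + 13 ∧ (b ≠ 6 → (13/4)*b ≥ -5)))
  WP_1: (e ≥ 5 → ((¬(e ≥ 5)) ∧ (e = -6 → ((3*b + e = 0 ∨ e ≥ 8) ∧ 4*b + e > -13 ∧ (2*b + e ≠ 6 → (13/2)*b + (13/4)*e ≥ -5))) ∧ ((¬(e = -6)) → (e < 2*b + 13 ∧ (b ≠ 6 → (13/4)*b ≥ -5))))) ∧ ((¬(e ≥ 5)) → ((e = -6 → ((3*b + e = 0 ∨ e ≥ 8) ∧ 4*b + e > -13 ∧ (2*b + e ≠ 6 → (13/2)*b + (13/4)*e ≥ -5))) ∧ ((¬(e = -6)) → (e < 2*b + 13 ∧ (b ≠ 6 → (13/4)*b ≥ -5)))))
  WP_2: (e ≥ 5 → ((e ≥ 5 → ((¬(e ≥ 5)) ∧ (e = -6 → ((3*b + e = 0 ∨ e ≥ 8) ∧ 4*b + e > -13 ∧ (2*b + e ≠ 6 → (13/2)*b + (13/4)*e ≥ -5))) ∧ ((¬(e = -6)) → (e < 2*b + 13 ∧ (b ≠ 6 → (13/4)*b ≥ -5))))) ∧ ((¬(e ≥ 5)) → ((e = -6 → ((3*b + e = 0 ∨ e ≥ 8) ∧ 4*b + e > -13 ∧ (2*b + e ≠ 6 → (13/2)*b + (13/4)*e ≥ -5))) ∧ ((¬(e = -6)) → (e < 2*b + 13 ∧ (b ≠ 6 → (13/4)*b ≥ -5))))))) ∧ ((¬(e ≥ 5)) → ((e = -6 → ((3*b + e = 0 ∨ e ≥ 8) ∧ 4*b + e > -13 ∧ (2*b + e ≠ 6 → (13/2)*b + (13/4)*e ≥ -5))) ∧ ((¬(e = -6)) → (e < 2*b + 13 ∧ (b ≠ 6 → (13/4)*b ≥ -5)))))
  WP_3: (e ≥ 5 → ((e ≥ 5 → ((e ≥ 5 → ((¬(e ≥ 5)) ∧ (e = -6 → ((3*b + e = 0 ∨ e ≥ 8) ∧ 4*b + e > -13 ∧ (2*b + e ≠ 6 → (13/2)*b + (13/4)*e ≥ -5))) ∧ ((¬(e = -6)) → (e < 2*b + 13 ∧ (b ≠ 6 → (13/4)*b ≥ -5))))) ∧ ((¬(e ≥ 5)) → ((e = -6 → ((3*b + e = 0 ∨ e ≥ 8) ∧ 4*b + e > -13 ∧ (2*b + e ≠ 6 → (13/2)*b + (13/4)*e ≥ -5))) ∧ ((¬(e = -6)) → (e < 2*b + 13 ∧ (b ≠ 6 → (13/4)*b ≥ -5))))))) ∧ ((¬(e ≥ 5)) → ((e = -6 → ((3*b + e = 0 ∨ e ≥ 8) ∧ 4*b + e > -13 ∧ (2*b + e ≠ 6 → (13/2)*b + (13/4)*e ≥ -5))) ∧ ((¬(e = -6)) → (e < 2*b + 13 ∧ (b ≠ 6 → (13/4)*b ≥ -5))))))) ∧ ((¬(e ≥ 5)) → ((e = -6 → ((3*b + e = 0 ∨ e ≥ 8) ∧ 4*b + e > -13 ∧ (2*b + e ≠ 6 → (13/2)*b + (13/4)*e ≥ -5))) ∧ ((¬(e = -6)) → (e < 2*b + 13 ∧ (b ≠ 6 → (13/4)*b ≥ -5)))))
So before the loop: (e ≥ 5 → ((e ≥ 5 → ((e ≥ 5 → ((¬(e ≥ 5)) ∧ (e = -6 → ((3*b + e = 0 ∨ e ≥ 8) ∧ 4*b + e > -13 ∧ (2*b + e ≠ 6 → (13/2)*b + (13/4)*e ≥ -5))) ∧ ((¬(e = -6)) → (e < 2*b + 13 ∧ (b ≠ 6 → (13/4)*b ≥ -5))))) ∧ ((¬(e ≥ 5)) → ((e = -6 → ((3*b + e = 0 ∨ e ≥ 8) ∧ 4*b + e > -13 ∧ (2*b + e ≠ 6 → (13/2)*b + (13/4)*e ≥ -5))) ∧ ((¬(e = -6)) → (e < 2*b + 13 ∧ (b ≠ 6 → (13/4)*b ≥ -5))))))) ∧ ((¬(e ≥ 5)) → ((e = -6 → ((3*b + e = 0 ∨ e ≥ 8) ∧ 4*b + e > -13 ∧ (2*b + e ≠ 6 → (13/2)*b + (13/4)*e ≥ -5))) ∧ ((¬(e = -6)) → (e < 2*b + 13 ∧ (b ≠ 6 → (13/4)*b ≥ -5))))))) ∧ ((¬(e ≥ 5)) → ((e = -6 → ((3*b + e = 0 ∨ e ≥ 8) ∧ 4*b + e > -13 ∧ (2*b + e ≠ 6 → (13/2)*b + (13/4)*e ≥ -5))) ∧ ((¬(e = -6)) → (e < 2*b + 13 ∧ (b ≠ 6 → (13/4)*b ≥ -5)))))
Answer: WP = (e ≥ 5 → ((e ≥ 5 → ((e ≥ 5 → ((¬(e ≥ 5)) ∧ (e = -6 → ((3*b + e = 0 ∨ e ≥ 8) ∧ 4*b + e > -13 ∧ (2*b + e ≠ 6 → (13/2)*b + (13/4)*e ≥ -5))) ∧ ((¬(e = -6)) → (e < 2*b + 13 ∧ (b ≠ 6 → (13/4)*b ≥ -5))))) ∧ ((¬(e ≥ 5)) → ((e = -6 → ((3*b + e = 0 ∨ e ≥ 8) ∧ 4*b + e > -13 ∧ (2*b + e ≠ 6 → (13/2)*b + (13/4)*e ≥ -5))) ∧ ((¬(e = -6)) → (e < 2*b + 13 ∧ (b ≠ 6 → (13/4)*b ≥ -5))))))) ∧ ((¬(e ≥ 5)) → ((e = -6 → ((3*b + e = 0 ∨ e ≥ 8) ∧ 4*b + e > -13 ∧ (2*b + e ≠ 6 → (13/2)*b + (13/4)*e ≥ -5))) ∧ ((¬(e = -6)) → (e < 2*b + 13 ∧ (b ≠ 6 → (13/4)*b ≥ -5))))))) ∧ ((¬(e ≥ 5)) → ((e = -6 → ((3*b + e = 0 ∨ e ≥ 8) ∧ 4*b + e > -13 ∧ (2*b + e ≠ 6 → (13/2)*b + (13/4)*e ≥ -5))) ∧ ((¬(e = -6)) → (e < 2*b + 13 ∧ (b ≠ 6 → (13/4)*b ≥ -5)))))
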